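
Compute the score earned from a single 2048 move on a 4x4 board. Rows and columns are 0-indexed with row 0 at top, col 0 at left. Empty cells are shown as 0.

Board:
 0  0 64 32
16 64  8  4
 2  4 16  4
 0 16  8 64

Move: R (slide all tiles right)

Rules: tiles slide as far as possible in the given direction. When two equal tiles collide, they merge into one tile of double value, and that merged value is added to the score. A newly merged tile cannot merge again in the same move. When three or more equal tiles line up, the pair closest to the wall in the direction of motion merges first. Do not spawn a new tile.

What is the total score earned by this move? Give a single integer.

Answer: 0

Derivation:
Slide right:
row 0: [0, 0, 64, 32] -> [0, 0, 64, 32]  score +0 (running 0)
row 1: [16, 64, 8, 4] -> [16, 64, 8, 4]  score +0 (running 0)
row 2: [2, 4, 16, 4] -> [2, 4, 16, 4]  score +0 (running 0)
row 3: [0, 16, 8, 64] -> [0, 16, 8, 64]  score +0 (running 0)
Board after move:
 0  0 64 32
16 64  8  4
 2  4 16  4
 0 16  8 64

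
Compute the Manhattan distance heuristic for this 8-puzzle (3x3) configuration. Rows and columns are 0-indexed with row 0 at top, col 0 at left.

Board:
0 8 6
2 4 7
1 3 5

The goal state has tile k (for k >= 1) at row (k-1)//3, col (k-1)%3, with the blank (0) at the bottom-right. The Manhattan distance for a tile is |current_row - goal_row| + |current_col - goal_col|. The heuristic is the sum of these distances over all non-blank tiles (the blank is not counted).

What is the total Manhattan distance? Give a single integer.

Tile 8: at (0,1), goal (2,1), distance |0-2|+|1-1| = 2
Tile 6: at (0,2), goal (1,2), distance |0-1|+|2-2| = 1
Tile 2: at (1,0), goal (0,1), distance |1-0|+|0-1| = 2
Tile 4: at (1,1), goal (1,0), distance |1-1|+|1-0| = 1
Tile 7: at (1,2), goal (2,0), distance |1-2|+|2-0| = 3
Tile 1: at (2,0), goal (0,0), distance |2-0|+|0-0| = 2
Tile 3: at (2,1), goal (0,2), distance |2-0|+|1-2| = 3
Tile 5: at (2,2), goal (1,1), distance |2-1|+|2-1| = 2
Sum: 2 + 1 + 2 + 1 + 3 + 2 + 3 + 2 = 16

Answer: 16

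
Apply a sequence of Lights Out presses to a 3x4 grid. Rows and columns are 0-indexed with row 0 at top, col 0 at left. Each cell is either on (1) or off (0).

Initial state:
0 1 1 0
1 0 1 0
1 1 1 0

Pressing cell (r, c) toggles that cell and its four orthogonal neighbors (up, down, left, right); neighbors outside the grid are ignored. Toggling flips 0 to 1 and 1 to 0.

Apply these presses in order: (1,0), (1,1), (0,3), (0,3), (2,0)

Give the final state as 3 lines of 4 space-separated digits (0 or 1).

Answer: 1 0 1 0
0 0 0 0
1 1 1 0

Derivation:
After press 1 at (1,0):
1 1 1 0
0 1 1 0
0 1 1 0

After press 2 at (1,1):
1 0 1 0
1 0 0 0
0 0 1 0

After press 3 at (0,3):
1 0 0 1
1 0 0 1
0 0 1 0

After press 4 at (0,3):
1 0 1 0
1 0 0 0
0 0 1 0

After press 5 at (2,0):
1 0 1 0
0 0 0 0
1 1 1 0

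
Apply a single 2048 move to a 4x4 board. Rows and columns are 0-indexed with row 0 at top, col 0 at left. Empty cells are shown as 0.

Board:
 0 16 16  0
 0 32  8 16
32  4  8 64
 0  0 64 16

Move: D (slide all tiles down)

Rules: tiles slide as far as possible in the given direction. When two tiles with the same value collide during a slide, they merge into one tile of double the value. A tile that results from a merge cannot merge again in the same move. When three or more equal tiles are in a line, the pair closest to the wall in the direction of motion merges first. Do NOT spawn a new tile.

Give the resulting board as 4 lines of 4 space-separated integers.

Slide down:
col 0: [0, 0, 32, 0] -> [0, 0, 0, 32]
col 1: [16, 32, 4, 0] -> [0, 16, 32, 4]
col 2: [16, 8, 8, 64] -> [0, 16, 16, 64]
col 3: [0, 16, 64, 16] -> [0, 16, 64, 16]

Answer:  0  0  0  0
 0 16 16 16
 0 32 16 64
32  4 64 16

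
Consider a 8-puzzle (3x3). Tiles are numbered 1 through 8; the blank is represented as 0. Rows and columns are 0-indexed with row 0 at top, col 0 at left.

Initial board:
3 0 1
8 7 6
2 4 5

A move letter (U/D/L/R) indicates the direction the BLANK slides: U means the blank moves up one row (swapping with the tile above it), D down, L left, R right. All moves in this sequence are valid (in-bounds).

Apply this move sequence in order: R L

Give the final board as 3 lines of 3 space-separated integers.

After move 1 (R):
3 1 0
8 7 6
2 4 5

After move 2 (L):
3 0 1
8 7 6
2 4 5

Answer: 3 0 1
8 7 6
2 4 5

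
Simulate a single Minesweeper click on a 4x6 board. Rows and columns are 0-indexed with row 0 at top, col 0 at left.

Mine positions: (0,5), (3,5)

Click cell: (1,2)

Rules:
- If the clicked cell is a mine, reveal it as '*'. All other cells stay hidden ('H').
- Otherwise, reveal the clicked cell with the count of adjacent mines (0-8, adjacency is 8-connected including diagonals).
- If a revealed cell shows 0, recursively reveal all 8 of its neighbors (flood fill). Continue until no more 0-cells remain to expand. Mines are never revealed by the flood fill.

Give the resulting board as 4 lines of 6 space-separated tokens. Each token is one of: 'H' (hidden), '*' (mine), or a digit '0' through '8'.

0 0 0 0 1 H
0 0 0 0 1 H
0 0 0 0 1 H
0 0 0 0 1 H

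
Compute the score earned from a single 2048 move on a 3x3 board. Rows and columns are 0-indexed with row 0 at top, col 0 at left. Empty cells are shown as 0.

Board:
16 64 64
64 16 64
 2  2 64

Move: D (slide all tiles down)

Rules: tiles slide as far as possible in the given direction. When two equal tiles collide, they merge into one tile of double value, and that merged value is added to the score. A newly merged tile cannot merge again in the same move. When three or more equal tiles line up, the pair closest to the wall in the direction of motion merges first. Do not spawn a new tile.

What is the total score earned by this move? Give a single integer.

Answer: 128

Derivation:
Slide down:
col 0: [16, 64, 2] -> [16, 64, 2]  score +0 (running 0)
col 1: [64, 16, 2] -> [64, 16, 2]  score +0 (running 0)
col 2: [64, 64, 64] -> [0, 64, 128]  score +128 (running 128)
Board after move:
 16  64   0
 64  16  64
  2   2 128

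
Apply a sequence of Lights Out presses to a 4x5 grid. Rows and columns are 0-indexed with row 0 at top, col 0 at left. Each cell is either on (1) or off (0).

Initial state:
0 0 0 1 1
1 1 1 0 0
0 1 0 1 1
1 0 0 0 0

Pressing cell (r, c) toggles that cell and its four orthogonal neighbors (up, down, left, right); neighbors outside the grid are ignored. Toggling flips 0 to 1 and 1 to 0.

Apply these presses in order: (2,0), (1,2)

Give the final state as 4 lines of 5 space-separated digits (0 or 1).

Answer: 0 0 1 1 1
0 0 0 1 0
1 0 1 1 1
0 0 0 0 0

Derivation:
After press 1 at (2,0):
0 0 0 1 1
0 1 1 0 0
1 0 0 1 1
0 0 0 0 0

After press 2 at (1,2):
0 0 1 1 1
0 0 0 1 0
1 0 1 1 1
0 0 0 0 0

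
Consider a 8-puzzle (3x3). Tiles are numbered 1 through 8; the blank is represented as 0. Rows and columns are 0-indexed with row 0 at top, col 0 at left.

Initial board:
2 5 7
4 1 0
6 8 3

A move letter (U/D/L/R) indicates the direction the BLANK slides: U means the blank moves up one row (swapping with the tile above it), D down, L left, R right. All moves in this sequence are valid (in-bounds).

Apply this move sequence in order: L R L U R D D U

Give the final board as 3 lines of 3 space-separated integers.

After move 1 (L):
2 5 7
4 0 1
6 8 3

After move 2 (R):
2 5 7
4 1 0
6 8 3

After move 3 (L):
2 5 7
4 0 1
6 8 3

After move 4 (U):
2 0 7
4 5 1
6 8 3

After move 5 (R):
2 7 0
4 5 1
6 8 3

After move 6 (D):
2 7 1
4 5 0
6 8 3

After move 7 (D):
2 7 1
4 5 3
6 8 0

After move 8 (U):
2 7 1
4 5 0
6 8 3

Answer: 2 7 1
4 5 0
6 8 3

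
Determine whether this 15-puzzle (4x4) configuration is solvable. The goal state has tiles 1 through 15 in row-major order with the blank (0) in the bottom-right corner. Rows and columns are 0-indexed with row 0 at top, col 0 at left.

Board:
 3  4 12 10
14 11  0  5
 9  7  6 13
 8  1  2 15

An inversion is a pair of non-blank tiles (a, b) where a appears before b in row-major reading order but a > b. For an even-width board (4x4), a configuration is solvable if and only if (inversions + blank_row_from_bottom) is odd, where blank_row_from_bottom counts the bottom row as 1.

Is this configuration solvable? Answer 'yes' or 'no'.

Inversions: 53
Blank is in row 1 (0-indexed from top), which is row 3 counting from the bottom (bottom = 1).
53 + 3 = 56, which is even, so the puzzle is not solvable.

Answer: no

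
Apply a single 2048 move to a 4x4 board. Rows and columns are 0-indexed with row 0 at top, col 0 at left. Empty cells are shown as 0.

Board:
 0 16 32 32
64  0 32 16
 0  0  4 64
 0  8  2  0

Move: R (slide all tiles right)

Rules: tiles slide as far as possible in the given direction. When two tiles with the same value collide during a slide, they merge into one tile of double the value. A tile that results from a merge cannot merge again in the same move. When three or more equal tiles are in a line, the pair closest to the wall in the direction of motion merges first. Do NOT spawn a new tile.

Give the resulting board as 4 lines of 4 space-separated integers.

Answer:  0  0 16 64
 0 64 32 16
 0  0  4 64
 0  0  8  2

Derivation:
Slide right:
row 0: [0, 16, 32, 32] -> [0, 0, 16, 64]
row 1: [64, 0, 32, 16] -> [0, 64, 32, 16]
row 2: [0, 0, 4, 64] -> [0, 0, 4, 64]
row 3: [0, 8, 2, 0] -> [0, 0, 8, 2]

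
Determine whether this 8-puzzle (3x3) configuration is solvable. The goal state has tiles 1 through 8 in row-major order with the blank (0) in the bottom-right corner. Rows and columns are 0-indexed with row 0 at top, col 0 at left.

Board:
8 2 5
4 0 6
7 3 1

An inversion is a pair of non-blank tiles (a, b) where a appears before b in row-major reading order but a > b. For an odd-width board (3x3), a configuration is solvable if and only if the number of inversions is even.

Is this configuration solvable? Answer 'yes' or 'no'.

Answer: yes

Derivation:
Inversions (pairs i<j in row-major order where tile[i] > tile[j] > 0): 18
18 is even, so the puzzle is solvable.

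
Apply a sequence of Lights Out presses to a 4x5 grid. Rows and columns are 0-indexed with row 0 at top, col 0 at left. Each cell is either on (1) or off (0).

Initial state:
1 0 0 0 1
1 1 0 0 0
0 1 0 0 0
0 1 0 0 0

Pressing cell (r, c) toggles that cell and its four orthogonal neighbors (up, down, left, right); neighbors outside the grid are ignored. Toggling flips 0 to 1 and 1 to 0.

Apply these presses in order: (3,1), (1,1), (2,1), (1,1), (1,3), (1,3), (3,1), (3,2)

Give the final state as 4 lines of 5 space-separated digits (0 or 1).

After press 1 at (3,1):
1 0 0 0 1
1 1 0 0 0
0 0 0 0 0
1 0 1 0 0

After press 2 at (1,1):
1 1 0 0 1
0 0 1 0 0
0 1 0 0 0
1 0 1 0 0

After press 3 at (2,1):
1 1 0 0 1
0 1 1 0 0
1 0 1 0 0
1 1 1 0 0

After press 4 at (1,1):
1 0 0 0 1
1 0 0 0 0
1 1 1 0 0
1 1 1 0 0

After press 5 at (1,3):
1 0 0 1 1
1 0 1 1 1
1 1 1 1 0
1 1 1 0 0

After press 6 at (1,3):
1 0 0 0 1
1 0 0 0 0
1 1 1 0 0
1 1 1 0 0

After press 7 at (3,1):
1 0 0 0 1
1 0 0 0 0
1 0 1 0 0
0 0 0 0 0

After press 8 at (3,2):
1 0 0 0 1
1 0 0 0 0
1 0 0 0 0
0 1 1 1 0

Answer: 1 0 0 0 1
1 0 0 0 0
1 0 0 0 0
0 1 1 1 0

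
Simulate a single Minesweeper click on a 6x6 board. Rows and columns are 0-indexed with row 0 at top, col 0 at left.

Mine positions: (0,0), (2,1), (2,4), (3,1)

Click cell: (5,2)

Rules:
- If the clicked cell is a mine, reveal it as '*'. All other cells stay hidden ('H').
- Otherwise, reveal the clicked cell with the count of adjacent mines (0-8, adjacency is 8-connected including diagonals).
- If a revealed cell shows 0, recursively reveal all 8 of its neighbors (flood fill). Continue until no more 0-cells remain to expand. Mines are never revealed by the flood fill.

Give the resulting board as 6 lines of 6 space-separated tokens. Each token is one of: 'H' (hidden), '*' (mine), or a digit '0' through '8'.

H H H H H H
H H H H H H
H H H H H H
H H 2 1 1 1
1 1 1 0 0 0
0 0 0 0 0 0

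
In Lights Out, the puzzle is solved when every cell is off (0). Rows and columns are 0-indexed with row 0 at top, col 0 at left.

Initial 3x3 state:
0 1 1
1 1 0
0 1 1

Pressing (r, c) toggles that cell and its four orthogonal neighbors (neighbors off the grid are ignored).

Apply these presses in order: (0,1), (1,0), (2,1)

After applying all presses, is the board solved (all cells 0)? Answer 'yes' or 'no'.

After press 1 at (0,1):
1 0 0
1 0 0
0 1 1

After press 2 at (1,0):
0 0 0
0 1 0
1 1 1

After press 3 at (2,1):
0 0 0
0 0 0
0 0 0

Lights still on: 0

Answer: yes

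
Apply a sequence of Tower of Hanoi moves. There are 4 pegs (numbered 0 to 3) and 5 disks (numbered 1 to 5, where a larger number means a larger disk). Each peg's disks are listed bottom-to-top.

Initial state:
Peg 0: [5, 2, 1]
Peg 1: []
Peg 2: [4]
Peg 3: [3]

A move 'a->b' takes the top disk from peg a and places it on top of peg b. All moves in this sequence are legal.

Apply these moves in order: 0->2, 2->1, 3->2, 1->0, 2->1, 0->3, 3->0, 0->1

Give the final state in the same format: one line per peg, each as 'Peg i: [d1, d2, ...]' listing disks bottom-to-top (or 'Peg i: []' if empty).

Answer: Peg 0: [5, 2]
Peg 1: [3, 1]
Peg 2: [4]
Peg 3: []

Derivation:
After move 1 (0->2):
Peg 0: [5, 2]
Peg 1: []
Peg 2: [4, 1]
Peg 3: [3]

After move 2 (2->1):
Peg 0: [5, 2]
Peg 1: [1]
Peg 2: [4]
Peg 3: [3]

After move 3 (3->2):
Peg 0: [5, 2]
Peg 1: [1]
Peg 2: [4, 3]
Peg 3: []

After move 4 (1->0):
Peg 0: [5, 2, 1]
Peg 1: []
Peg 2: [4, 3]
Peg 3: []

After move 5 (2->1):
Peg 0: [5, 2, 1]
Peg 1: [3]
Peg 2: [4]
Peg 3: []

After move 6 (0->3):
Peg 0: [5, 2]
Peg 1: [3]
Peg 2: [4]
Peg 3: [1]

After move 7 (3->0):
Peg 0: [5, 2, 1]
Peg 1: [3]
Peg 2: [4]
Peg 3: []

After move 8 (0->1):
Peg 0: [5, 2]
Peg 1: [3, 1]
Peg 2: [4]
Peg 3: []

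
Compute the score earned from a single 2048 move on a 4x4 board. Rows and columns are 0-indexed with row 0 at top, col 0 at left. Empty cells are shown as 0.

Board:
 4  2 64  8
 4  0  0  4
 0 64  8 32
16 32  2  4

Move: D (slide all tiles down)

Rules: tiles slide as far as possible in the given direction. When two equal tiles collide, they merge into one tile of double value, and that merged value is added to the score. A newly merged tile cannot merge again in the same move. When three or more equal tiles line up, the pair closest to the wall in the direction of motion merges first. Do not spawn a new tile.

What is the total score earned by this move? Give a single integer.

Slide down:
col 0: [4, 4, 0, 16] -> [0, 0, 8, 16]  score +8 (running 8)
col 1: [2, 0, 64, 32] -> [0, 2, 64, 32]  score +0 (running 8)
col 2: [64, 0, 8, 2] -> [0, 64, 8, 2]  score +0 (running 8)
col 3: [8, 4, 32, 4] -> [8, 4, 32, 4]  score +0 (running 8)
Board after move:
 0  0  0  8
 0  2 64  4
 8 64  8 32
16 32  2  4

Answer: 8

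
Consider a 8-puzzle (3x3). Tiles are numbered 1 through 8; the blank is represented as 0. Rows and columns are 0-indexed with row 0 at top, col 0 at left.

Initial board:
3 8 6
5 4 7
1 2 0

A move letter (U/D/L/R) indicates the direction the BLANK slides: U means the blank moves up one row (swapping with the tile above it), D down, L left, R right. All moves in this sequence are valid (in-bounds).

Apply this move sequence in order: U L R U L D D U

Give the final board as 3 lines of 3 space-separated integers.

Answer: 3 4 8
5 0 6
1 2 7

Derivation:
After move 1 (U):
3 8 6
5 4 0
1 2 7

After move 2 (L):
3 8 6
5 0 4
1 2 7

After move 3 (R):
3 8 6
5 4 0
1 2 7

After move 4 (U):
3 8 0
5 4 6
1 2 7

After move 5 (L):
3 0 8
5 4 6
1 2 7

After move 6 (D):
3 4 8
5 0 6
1 2 7

After move 7 (D):
3 4 8
5 2 6
1 0 7

After move 8 (U):
3 4 8
5 0 6
1 2 7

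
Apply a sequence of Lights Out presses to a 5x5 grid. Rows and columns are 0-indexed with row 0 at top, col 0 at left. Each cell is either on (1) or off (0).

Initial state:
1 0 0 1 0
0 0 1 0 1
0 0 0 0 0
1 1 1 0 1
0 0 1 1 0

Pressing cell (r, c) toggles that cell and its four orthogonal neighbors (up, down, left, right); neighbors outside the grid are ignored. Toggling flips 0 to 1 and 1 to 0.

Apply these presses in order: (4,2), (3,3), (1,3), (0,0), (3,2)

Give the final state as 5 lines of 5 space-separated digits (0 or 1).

After press 1 at (4,2):
1 0 0 1 0
0 0 1 0 1
0 0 0 0 0
1 1 0 0 1
0 1 0 0 0

After press 2 at (3,3):
1 0 0 1 0
0 0 1 0 1
0 0 0 1 0
1 1 1 1 0
0 1 0 1 0

After press 3 at (1,3):
1 0 0 0 0
0 0 0 1 0
0 0 0 0 0
1 1 1 1 0
0 1 0 1 0

After press 4 at (0,0):
0 1 0 0 0
1 0 0 1 0
0 0 0 0 0
1 1 1 1 0
0 1 0 1 0

After press 5 at (3,2):
0 1 0 0 0
1 0 0 1 0
0 0 1 0 0
1 0 0 0 0
0 1 1 1 0

Answer: 0 1 0 0 0
1 0 0 1 0
0 0 1 0 0
1 0 0 0 0
0 1 1 1 0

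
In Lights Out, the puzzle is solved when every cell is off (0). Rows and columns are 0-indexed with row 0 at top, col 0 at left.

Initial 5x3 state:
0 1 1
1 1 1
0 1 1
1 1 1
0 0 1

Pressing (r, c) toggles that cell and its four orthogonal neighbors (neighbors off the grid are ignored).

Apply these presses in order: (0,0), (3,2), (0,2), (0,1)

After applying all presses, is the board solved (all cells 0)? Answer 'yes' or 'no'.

Answer: no

Derivation:
After press 1 at (0,0):
1 0 1
0 1 1
0 1 1
1 1 1
0 0 1

After press 2 at (3,2):
1 0 1
0 1 1
0 1 0
1 0 0
0 0 0

After press 3 at (0,2):
1 1 0
0 1 0
0 1 0
1 0 0
0 0 0

After press 4 at (0,1):
0 0 1
0 0 0
0 1 0
1 0 0
0 0 0

Lights still on: 3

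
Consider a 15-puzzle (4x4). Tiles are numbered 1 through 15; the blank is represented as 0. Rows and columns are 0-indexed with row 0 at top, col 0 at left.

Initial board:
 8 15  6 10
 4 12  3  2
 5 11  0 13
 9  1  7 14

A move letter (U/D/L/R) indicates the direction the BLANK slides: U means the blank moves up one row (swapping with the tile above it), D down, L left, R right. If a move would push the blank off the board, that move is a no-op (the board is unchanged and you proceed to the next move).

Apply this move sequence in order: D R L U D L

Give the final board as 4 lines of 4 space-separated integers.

Answer:  8 15  6 10
 4 12  3  2
 5 11  7 13
 9  0  1 14

Derivation:
After move 1 (D):
 8 15  6 10
 4 12  3  2
 5 11  7 13
 9  1  0 14

After move 2 (R):
 8 15  6 10
 4 12  3  2
 5 11  7 13
 9  1 14  0

After move 3 (L):
 8 15  6 10
 4 12  3  2
 5 11  7 13
 9  1  0 14

After move 4 (U):
 8 15  6 10
 4 12  3  2
 5 11  0 13
 9  1  7 14

After move 5 (D):
 8 15  6 10
 4 12  3  2
 5 11  7 13
 9  1  0 14

After move 6 (L):
 8 15  6 10
 4 12  3  2
 5 11  7 13
 9  0  1 14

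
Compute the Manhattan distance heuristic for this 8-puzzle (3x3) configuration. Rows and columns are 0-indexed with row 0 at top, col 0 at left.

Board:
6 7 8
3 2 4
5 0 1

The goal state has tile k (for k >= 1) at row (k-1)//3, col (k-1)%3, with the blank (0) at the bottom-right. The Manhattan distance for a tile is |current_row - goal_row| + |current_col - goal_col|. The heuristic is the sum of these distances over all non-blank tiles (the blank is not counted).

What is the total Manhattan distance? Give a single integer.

Tile 6: (0,0)->(1,2) = 3
Tile 7: (0,1)->(2,0) = 3
Tile 8: (0,2)->(2,1) = 3
Tile 3: (1,0)->(0,2) = 3
Tile 2: (1,1)->(0,1) = 1
Tile 4: (1,2)->(1,0) = 2
Tile 5: (2,0)->(1,1) = 2
Tile 1: (2,2)->(0,0) = 4
Sum: 3 + 3 + 3 + 3 + 1 + 2 + 2 + 4 = 21

Answer: 21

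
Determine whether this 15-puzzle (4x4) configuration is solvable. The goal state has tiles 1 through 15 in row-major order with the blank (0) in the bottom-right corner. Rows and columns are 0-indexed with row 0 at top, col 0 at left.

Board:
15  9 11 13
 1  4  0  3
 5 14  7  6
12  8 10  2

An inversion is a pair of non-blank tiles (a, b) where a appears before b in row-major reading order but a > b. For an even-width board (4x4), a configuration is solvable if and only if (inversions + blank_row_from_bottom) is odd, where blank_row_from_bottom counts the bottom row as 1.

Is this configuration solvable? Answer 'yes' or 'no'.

Answer: no

Derivation:
Inversions: 59
Blank is in row 1 (0-indexed from top), which is row 3 counting from the bottom (bottom = 1).
59 + 3 = 62, which is even, so the puzzle is not solvable.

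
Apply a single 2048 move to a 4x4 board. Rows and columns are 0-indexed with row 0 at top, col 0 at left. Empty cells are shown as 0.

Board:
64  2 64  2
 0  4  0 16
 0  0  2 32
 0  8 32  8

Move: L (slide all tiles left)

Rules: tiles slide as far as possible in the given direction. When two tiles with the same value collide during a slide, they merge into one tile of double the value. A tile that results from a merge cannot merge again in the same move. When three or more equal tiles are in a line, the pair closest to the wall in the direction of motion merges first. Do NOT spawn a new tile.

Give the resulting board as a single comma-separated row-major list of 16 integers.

Slide left:
row 0: [64, 2, 64, 2] -> [64, 2, 64, 2]
row 1: [0, 4, 0, 16] -> [4, 16, 0, 0]
row 2: [0, 0, 2, 32] -> [2, 32, 0, 0]
row 3: [0, 8, 32, 8] -> [8, 32, 8, 0]

Answer: 64, 2, 64, 2, 4, 16, 0, 0, 2, 32, 0, 0, 8, 32, 8, 0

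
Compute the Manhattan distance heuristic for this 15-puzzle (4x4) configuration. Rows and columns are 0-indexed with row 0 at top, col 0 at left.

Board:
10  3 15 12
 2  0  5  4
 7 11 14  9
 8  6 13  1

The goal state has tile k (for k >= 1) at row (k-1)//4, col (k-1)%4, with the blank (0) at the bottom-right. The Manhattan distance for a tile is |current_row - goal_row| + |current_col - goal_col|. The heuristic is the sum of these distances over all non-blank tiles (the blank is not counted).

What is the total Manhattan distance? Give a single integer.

Answer: 38

Derivation:
Tile 10: at (0,0), goal (2,1), distance |0-2|+|0-1| = 3
Tile 3: at (0,1), goal (0,2), distance |0-0|+|1-2| = 1
Tile 15: at (0,2), goal (3,2), distance |0-3|+|2-2| = 3
Tile 12: at (0,3), goal (2,3), distance |0-2|+|3-3| = 2
Tile 2: at (1,0), goal (0,1), distance |1-0|+|0-1| = 2
Tile 5: at (1,2), goal (1,0), distance |1-1|+|2-0| = 2
Tile 4: at (1,3), goal (0,3), distance |1-0|+|3-3| = 1
Tile 7: at (2,0), goal (1,2), distance |2-1|+|0-2| = 3
Tile 11: at (2,1), goal (2,2), distance |2-2|+|1-2| = 1
Tile 14: at (2,2), goal (3,1), distance |2-3|+|2-1| = 2
Tile 9: at (2,3), goal (2,0), distance |2-2|+|3-0| = 3
Tile 8: at (3,0), goal (1,3), distance |3-1|+|0-3| = 5
Tile 6: at (3,1), goal (1,1), distance |3-1|+|1-1| = 2
Tile 13: at (3,2), goal (3,0), distance |3-3|+|2-0| = 2
Tile 1: at (3,3), goal (0,0), distance |3-0|+|3-0| = 6
Sum: 3 + 1 + 3 + 2 + 2 + 2 + 1 + 3 + 1 + 2 + 3 + 5 + 2 + 2 + 6 = 38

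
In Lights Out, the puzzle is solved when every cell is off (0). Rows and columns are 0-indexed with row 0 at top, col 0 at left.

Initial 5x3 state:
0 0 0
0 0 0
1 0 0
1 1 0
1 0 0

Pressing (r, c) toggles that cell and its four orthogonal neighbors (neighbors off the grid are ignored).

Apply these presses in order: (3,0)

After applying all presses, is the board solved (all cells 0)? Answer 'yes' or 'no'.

Answer: yes

Derivation:
After press 1 at (3,0):
0 0 0
0 0 0
0 0 0
0 0 0
0 0 0

Lights still on: 0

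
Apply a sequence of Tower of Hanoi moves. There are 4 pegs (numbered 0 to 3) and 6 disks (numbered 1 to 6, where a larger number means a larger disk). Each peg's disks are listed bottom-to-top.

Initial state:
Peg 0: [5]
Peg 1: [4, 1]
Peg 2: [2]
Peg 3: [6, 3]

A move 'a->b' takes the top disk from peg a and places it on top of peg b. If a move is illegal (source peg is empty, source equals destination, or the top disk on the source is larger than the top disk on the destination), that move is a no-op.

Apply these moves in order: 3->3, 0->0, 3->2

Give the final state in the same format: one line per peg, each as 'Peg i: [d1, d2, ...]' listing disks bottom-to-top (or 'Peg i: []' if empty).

After move 1 (3->3):
Peg 0: [5]
Peg 1: [4, 1]
Peg 2: [2]
Peg 3: [6, 3]

After move 2 (0->0):
Peg 0: [5]
Peg 1: [4, 1]
Peg 2: [2]
Peg 3: [6, 3]

After move 3 (3->2):
Peg 0: [5]
Peg 1: [4, 1]
Peg 2: [2]
Peg 3: [6, 3]

Answer: Peg 0: [5]
Peg 1: [4, 1]
Peg 2: [2]
Peg 3: [6, 3]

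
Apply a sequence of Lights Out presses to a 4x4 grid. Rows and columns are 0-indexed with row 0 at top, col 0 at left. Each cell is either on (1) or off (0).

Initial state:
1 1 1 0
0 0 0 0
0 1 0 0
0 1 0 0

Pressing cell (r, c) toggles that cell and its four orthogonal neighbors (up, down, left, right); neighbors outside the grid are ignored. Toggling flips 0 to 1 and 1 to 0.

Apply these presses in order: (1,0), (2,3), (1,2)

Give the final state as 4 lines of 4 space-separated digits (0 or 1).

After press 1 at (1,0):
0 1 1 0
1 1 0 0
1 1 0 0
0 1 0 0

After press 2 at (2,3):
0 1 1 0
1 1 0 1
1 1 1 1
0 1 0 1

After press 3 at (1,2):
0 1 0 0
1 0 1 0
1 1 0 1
0 1 0 1

Answer: 0 1 0 0
1 0 1 0
1 1 0 1
0 1 0 1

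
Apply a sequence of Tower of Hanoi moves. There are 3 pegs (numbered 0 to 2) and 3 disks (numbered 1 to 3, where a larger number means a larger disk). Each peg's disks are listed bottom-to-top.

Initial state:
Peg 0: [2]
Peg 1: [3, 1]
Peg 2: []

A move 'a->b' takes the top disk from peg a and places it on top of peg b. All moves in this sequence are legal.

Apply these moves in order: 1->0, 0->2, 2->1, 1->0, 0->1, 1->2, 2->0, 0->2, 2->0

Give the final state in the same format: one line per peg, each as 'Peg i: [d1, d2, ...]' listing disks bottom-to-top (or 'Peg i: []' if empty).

Answer: Peg 0: [2, 1]
Peg 1: [3]
Peg 2: []

Derivation:
After move 1 (1->0):
Peg 0: [2, 1]
Peg 1: [3]
Peg 2: []

After move 2 (0->2):
Peg 0: [2]
Peg 1: [3]
Peg 2: [1]

After move 3 (2->1):
Peg 0: [2]
Peg 1: [3, 1]
Peg 2: []

After move 4 (1->0):
Peg 0: [2, 1]
Peg 1: [3]
Peg 2: []

After move 5 (0->1):
Peg 0: [2]
Peg 1: [3, 1]
Peg 2: []

After move 6 (1->2):
Peg 0: [2]
Peg 1: [3]
Peg 2: [1]

After move 7 (2->0):
Peg 0: [2, 1]
Peg 1: [3]
Peg 2: []

After move 8 (0->2):
Peg 0: [2]
Peg 1: [3]
Peg 2: [1]

After move 9 (2->0):
Peg 0: [2, 1]
Peg 1: [3]
Peg 2: []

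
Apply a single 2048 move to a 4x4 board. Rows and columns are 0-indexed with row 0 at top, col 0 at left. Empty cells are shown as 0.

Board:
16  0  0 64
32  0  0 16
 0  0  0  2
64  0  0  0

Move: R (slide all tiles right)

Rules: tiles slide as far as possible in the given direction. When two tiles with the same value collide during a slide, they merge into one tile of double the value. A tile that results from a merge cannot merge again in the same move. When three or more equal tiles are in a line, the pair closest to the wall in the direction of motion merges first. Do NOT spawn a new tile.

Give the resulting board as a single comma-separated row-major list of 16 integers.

Answer: 0, 0, 16, 64, 0, 0, 32, 16, 0, 0, 0, 2, 0, 0, 0, 64

Derivation:
Slide right:
row 0: [16, 0, 0, 64] -> [0, 0, 16, 64]
row 1: [32, 0, 0, 16] -> [0, 0, 32, 16]
row 2: [0, 0, 0, 2] -> [0, 0, 0, 2]
row 3: [64, 0, 0, 0] -> [0, 0, 0, 64]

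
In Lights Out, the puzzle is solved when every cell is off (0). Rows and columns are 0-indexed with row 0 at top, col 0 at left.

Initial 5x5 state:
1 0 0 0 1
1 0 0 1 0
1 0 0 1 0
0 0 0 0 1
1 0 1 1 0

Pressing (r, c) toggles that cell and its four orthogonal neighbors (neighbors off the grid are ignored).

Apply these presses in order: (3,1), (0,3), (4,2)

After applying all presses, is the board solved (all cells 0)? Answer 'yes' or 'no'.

Answer: no

Derivation:
After press 1 at (3,1):
1 0 0 0 1
1 0 0 1 0
1 1 0 1 0
1 1 1 0 1
1 1 1 1 0

After press 2 at (0,3):
1 0 1 1 0
1 0 0 0 0
1 1 0 1 0
1 1 1 0 1
1 1 1 1 0

After press 3 at (4,2):
1 0 1 1 0
1 0 0 0 0
1 1 0 1 0
1 1 0 0 1
1 0 0 0 0

Lights still on: 11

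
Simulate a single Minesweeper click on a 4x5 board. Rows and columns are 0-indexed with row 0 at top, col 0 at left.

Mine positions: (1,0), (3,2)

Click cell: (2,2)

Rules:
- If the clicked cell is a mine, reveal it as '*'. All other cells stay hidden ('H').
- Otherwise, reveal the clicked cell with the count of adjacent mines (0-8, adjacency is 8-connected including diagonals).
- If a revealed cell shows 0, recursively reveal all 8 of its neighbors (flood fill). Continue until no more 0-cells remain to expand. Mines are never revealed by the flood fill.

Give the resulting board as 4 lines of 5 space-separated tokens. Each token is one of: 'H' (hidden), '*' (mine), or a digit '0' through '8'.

H H H H H
H H H H H
H H 1 H H
H H H H H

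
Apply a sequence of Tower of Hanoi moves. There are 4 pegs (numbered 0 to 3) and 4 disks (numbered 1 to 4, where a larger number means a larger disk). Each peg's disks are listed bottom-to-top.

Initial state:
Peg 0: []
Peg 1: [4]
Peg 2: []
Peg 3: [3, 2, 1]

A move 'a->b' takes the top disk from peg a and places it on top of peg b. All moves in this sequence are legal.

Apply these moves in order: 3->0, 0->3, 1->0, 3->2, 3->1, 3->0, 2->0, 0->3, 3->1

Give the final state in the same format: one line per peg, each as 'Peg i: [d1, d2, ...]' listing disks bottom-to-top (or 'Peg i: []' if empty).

After move 1 (3->0):
Peg 0: [1]
Peg 1: [4]
Peg 2: []
Peg 3: [3, 2]

After move 2 (0->3):
Peg 0: []
Peg 1: [4]
Peg 2: []
Peg 3: [3, 2, 1]

After move 3 (1->0):
Peg 0: [4]
Peg 1: []
Peg 2: []
Peg 3: [3, 2, 1]

After move 4 (3->2):
Peg 0: [4]
Peg 1: []
Peg 2: [1]
Peg 3: [3, 2]

After move 5 (3->1):
Peg 0: [4]
Peg 1: [2]
Peg 2: [1]
Peg 3: [3]

After move 6 (3->0):
Peg 0: [4, 3]
Peg 1: [2]
Peg 2: [1]
Peg 3: []

After move 7 (2->0):
Peg 0: [4, 3, 1]
Peg 1: [2]
Peg 2: []
Peg 3: []

After move 8 (0->3):
Peg 0: [4, 3]
Peg 1: [2]
Peg 2: []
Peg 3: [1]

After move 9 (3->1):
Peg 0: [4, 3]
Peg 1: [2, 1]
Peg 2: []
Peg 3: []

Answer: Peg 0: [4, 3]
Peg 1: [2, 1]
Peg 2: []
Peg 3: []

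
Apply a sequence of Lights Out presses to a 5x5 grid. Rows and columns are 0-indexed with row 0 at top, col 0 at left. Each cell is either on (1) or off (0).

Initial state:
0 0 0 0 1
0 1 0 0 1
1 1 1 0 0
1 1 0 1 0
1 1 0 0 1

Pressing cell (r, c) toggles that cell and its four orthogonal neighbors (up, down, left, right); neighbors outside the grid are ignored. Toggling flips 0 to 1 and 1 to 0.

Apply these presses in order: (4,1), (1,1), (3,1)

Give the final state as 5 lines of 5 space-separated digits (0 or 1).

After press 1 at (4,1):
0 0 0 0 1
0 1 0 0 1
1 1 1 0 0
1 0 0 1 0
0 0 1 0 1

After press 2 at (1,1):
0 1 0 0 1
1 0 1 0 1
1 0 1 0 0
1 0 0 1 0
0 0 1 0 1

After press 3 at (3,1):
0 1 0 0 1
1 0 1 0 1
1 1 1 0 0
0 1 1 1 0
0 1 1 0 1

Answer: 0 1 0 0 1
1 0 1 0 1
1 1 1 0 0
0 1 1 1 0
0 1 1 0 1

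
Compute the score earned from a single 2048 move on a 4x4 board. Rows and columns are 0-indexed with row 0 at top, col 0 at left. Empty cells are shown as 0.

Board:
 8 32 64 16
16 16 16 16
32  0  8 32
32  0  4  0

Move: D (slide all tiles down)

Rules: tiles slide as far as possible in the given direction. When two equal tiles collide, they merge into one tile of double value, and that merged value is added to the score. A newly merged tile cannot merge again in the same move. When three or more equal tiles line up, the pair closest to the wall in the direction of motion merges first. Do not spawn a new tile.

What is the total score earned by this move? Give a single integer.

Slide down:
col 0: [8, 16, 32, 32] -> [0, 8, 16, 64]  score +64 (running 64)
col 1: [32, 16, 0, 0] -> [0, 0, 32, 16]  score +0 (running 64)
col 2: [64, 16, 8, 4] -> [64, 16, 8, 4]  score +0 (running 64)
col 3: [16, 16, 32, 0] -> [0, 0, 32, 32]  score +32 (running 96)
Board after move:
 0  0 64  0
 8  0 16  0
16 32  8 32
64 16  4 32

Answer: 96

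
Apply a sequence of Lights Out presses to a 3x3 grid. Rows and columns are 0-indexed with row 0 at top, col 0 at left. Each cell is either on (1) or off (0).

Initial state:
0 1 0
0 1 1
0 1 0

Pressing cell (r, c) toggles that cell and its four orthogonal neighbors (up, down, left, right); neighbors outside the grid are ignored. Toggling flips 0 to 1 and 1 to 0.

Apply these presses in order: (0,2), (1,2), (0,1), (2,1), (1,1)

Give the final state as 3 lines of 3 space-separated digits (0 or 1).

Answer: 1 0 1
1 1 0
1 1 0

Derivation:
After press 1 at (0,2):
0 0 1
0 1 0
0 1 0

After press 2 at (1,2):
0 0 0
0 0 1
0 1 1

After press 3 at (0,1):
1 1 1
0 1 1
0 1 1

After press 4 at (2,1):
1 1 1
0 0 1
1 0 0

After press 5 at (1,1):
1 0 1
1 1 0
1 1 0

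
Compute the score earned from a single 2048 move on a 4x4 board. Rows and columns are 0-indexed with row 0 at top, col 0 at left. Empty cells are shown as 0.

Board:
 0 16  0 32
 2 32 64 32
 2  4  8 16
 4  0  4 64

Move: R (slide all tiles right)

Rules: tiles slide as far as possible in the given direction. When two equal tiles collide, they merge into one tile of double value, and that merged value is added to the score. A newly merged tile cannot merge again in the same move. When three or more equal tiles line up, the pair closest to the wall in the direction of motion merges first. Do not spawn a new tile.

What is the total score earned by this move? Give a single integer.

Slide right:
row 0: [0, 16, 0, 32] -> [0, 0, 16, 32]  score +0 (running 0)
row 1: [2, 32, 64, 32] -> [2, 32, 64, 32]  score +0 (running 0)
row 2: [2, 4, 8, 16] -> [2, 4, 8, 16]  score +0 (running 0)
row 3: [4, 0, 4, 64] -> [0, 0, 8, 64]  score +8 (running 8)
Board after move:
 0  0 16 32
 2 32 64 32
 2  4  8 16
 0  0  8 64

Answer: 8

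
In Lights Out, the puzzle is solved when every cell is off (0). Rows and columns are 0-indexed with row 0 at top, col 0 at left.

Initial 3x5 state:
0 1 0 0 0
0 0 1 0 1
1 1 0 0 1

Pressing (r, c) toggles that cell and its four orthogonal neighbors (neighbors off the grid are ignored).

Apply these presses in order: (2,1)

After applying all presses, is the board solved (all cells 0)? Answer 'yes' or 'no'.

Answer: no

Derivation:
After press 1 at (2,1):
0 1 0 0 0
0 1 1 0 1
0 0 1 0 1

Lights still on: 6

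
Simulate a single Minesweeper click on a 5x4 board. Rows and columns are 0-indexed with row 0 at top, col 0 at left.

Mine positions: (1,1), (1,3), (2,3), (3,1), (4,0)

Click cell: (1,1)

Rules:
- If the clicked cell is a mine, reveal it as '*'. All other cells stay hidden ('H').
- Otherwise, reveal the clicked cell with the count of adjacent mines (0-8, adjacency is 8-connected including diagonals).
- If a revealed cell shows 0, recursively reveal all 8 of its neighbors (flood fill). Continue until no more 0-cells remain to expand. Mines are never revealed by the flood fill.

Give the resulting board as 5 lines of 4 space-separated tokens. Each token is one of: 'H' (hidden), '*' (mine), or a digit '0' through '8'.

H H H H
H * H H
H H H H
H H H H
H H H H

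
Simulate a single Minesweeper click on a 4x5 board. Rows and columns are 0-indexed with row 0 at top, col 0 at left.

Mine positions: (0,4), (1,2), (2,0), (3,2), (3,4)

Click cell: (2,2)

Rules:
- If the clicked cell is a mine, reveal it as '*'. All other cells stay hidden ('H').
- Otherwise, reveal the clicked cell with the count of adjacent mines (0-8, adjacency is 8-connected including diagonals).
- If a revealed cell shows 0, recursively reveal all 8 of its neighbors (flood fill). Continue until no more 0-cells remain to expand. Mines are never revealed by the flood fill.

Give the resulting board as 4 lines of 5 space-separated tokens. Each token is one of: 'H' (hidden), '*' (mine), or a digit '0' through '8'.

H H H H H
H H H H H
H H 2 H H
H H H H H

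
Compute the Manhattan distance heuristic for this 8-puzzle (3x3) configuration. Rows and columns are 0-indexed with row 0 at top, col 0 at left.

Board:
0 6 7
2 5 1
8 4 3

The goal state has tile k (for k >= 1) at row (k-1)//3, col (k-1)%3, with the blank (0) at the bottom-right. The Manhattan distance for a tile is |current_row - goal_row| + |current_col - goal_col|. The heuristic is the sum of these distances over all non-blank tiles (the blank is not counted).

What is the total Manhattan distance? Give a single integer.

Answer: 16

Derivation:
Tile 6: at (0,1), goal (1,2), distance |0-1|+|1-2| = 2
Tile 7: at (0,2), goal (2,0), distance |0-2|+|2-0| = 4
Tile 2: at (1,0), goal (0,1), distance |1-0|+|0-1| = 2
Tile 5: at (1,1), goal (1,1), distance |1-1|+|1-1| = 0
Tile 1: at (1,2), goal (0,0), distance |1-0|+|2-0| = 3
Tile 8: at (2,0), goal (2,1), distance |2-2|+|0-1| = 1
Tile 4: at (2,1), goal (1,0), distance |2-1|+|1-0| = 2
Tile 3: at (2,2), goal (0,2), distance |2-0|+|2-2| = 2
Sum: 2 + 4 + 2 + 0 + 3 + 1 + 2 + 2 = 16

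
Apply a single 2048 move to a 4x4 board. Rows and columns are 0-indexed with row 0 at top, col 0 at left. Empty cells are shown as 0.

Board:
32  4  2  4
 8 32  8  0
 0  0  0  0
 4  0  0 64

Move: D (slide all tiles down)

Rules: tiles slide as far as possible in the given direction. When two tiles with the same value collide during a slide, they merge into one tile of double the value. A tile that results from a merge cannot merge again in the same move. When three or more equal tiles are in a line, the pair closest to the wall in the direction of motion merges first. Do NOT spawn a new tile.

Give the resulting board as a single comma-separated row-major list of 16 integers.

Slide down:
col 0: [32, 8, 0, 4] -> [0, 32, 8, 4]
col 1: [4, 32, 0, 0] -> [0, 0, 4, 32]
col 2: [2, 8, 0, 0] -> [0, 0, 2, 8]
col 3: [4, 0, 0, 64] -> [0, 0, 4, 64]

Answer: 0, 0, 0, 0, 32, 0, 0, 0, 8, 4, 2, 4, 4, 32, 8, 64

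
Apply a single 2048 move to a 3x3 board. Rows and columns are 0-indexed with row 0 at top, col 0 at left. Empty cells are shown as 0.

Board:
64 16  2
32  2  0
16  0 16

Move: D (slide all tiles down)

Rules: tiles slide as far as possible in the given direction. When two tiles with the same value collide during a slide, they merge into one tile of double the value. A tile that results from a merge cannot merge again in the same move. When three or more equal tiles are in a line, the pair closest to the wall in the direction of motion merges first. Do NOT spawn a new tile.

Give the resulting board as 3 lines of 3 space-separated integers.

Slide down:
col 0: [64, 32, 16] -> [64, 32, 16]
col 1: [16, 2, 0] -> [0, 16, 2]
col 2: [2, 0, 16] -> [0, 2, 16]

Answer: 64  0  0
32 16  2
16  2 16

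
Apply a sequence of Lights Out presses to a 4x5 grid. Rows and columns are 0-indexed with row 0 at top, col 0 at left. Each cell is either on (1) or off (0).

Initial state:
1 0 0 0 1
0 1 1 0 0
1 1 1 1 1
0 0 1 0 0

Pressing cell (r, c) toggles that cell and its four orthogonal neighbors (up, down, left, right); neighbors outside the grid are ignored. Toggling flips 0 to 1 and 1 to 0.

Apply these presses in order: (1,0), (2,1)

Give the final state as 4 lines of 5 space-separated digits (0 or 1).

After press 1 at (1,0):
0 0 0 0 1
1 0 1 0 0
0 1 1 1 1
0 0 1 0 0

After press 2 at (2,1):
0 0 0 0 1
1 1 1 0 0
1 0 0 1 1
0 1 1 0 0

Answer: 0 0 0 0 1
1 1 1 0 0
1 0 0 1 1
0 1 1 0 0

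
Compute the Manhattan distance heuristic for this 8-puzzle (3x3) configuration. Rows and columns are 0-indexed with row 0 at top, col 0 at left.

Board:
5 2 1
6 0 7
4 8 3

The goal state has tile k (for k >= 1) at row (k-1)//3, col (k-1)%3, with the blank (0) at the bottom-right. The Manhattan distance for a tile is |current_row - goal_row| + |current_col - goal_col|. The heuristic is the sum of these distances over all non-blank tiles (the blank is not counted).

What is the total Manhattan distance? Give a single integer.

Tile 5: at (0,0), goal (1,1), distance |0-1|+|0-1| = 2
Tile 2: at (0,1), goal (0,1), distance |0-0|+|1-1| = 0
Tile 1: at (0,2), goal (0,0), distance |0-0|+|2-0| = 2
Tile 6: at (1,0), goal (1,2), distance |1-1|+|0-2| = 2
Tile 7: at (1,2), goal (2,0), distance |1-2|+|2-0| = 3
Tile 4: at (2,0), goal (1,0), distance |2-1|+|0-0| = 1
Tile 8: at (2,1), goal (2,1), distance |2-2|+|1-1| = 0
Tile 3: at (2,2), goal (0,2), distance |2-0|+|2-2| = 2
Sum: 2 + 0 + 2 + 2 + 3 + 1 + 0 + 2 = 12

Answer: 12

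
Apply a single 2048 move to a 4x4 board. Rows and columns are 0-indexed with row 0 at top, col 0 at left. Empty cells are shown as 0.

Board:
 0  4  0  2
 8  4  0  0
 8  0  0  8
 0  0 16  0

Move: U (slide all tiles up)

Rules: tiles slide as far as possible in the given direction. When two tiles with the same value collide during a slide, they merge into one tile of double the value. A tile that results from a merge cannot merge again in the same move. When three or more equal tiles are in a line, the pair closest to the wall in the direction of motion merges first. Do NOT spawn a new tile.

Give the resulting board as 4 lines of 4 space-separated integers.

Answer: 16  8 16  2
 0  0  0  8
 0  0  0  0
 0  0  0  0

Derivation:
Slide up:
col 0: [0, 8, 8, 0] -> [16, 0, 0, 0]
col 1: [4, 4, 0, 0] -> [8, 0, 0, 0]
col 2: [0, 0, 0, 16] -> [16, 0, 0, 0]
col 3: [2, 0, 8, 0] -> [2, 8, 0, 0]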